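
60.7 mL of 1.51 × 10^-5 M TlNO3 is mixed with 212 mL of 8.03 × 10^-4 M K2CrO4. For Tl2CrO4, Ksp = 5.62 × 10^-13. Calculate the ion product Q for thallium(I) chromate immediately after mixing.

Total volume = 60.7 + 212 = 272.7 mL.
[Tl^+] = 1.51 × 10^-5 × (60.7/272.7) = 3.361 × 10^-6 M
[CrO4^2-] = 8.03 × 10^-4 × (212/272.7) = 6.243 × 10^-4 M
Tl2CrO4(s) <=> 2 Tl^+ + CrO4^2-, so Q = [Tl^+]^2[CrO4^2-]
Q = (3.361 × 10^-6)^2(6.243 × 10^-4) = 7.05 x 10^-15
Q < Ksp, so no precipitate of Tl2CrO4 forms.

Q ≈ 7.05 × 10^-15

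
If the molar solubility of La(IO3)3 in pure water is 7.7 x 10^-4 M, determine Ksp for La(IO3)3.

Ksp ≈ 9.5 x 10^-12

La(IO3)3(s) ⇌ La^3+ + 3 IO3^-
Let s = molar solubility. Then [La^3+] = s and [IO3^-] = 3s.
Ksp = [La^3+][IO3^-]^3
So Ksp = s × (3s)^3 = 27s^4
With s = 7.7 × 10^-4: Ksp = 9.5 x 10^-12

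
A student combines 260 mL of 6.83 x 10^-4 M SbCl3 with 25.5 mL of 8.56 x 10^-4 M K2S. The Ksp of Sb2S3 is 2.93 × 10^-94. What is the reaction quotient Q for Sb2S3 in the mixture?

Total volume = 260 + 25.5 = 285.5 mL.
[Sb^3+] = 6.83 × 10^-4 × (260/285.5) = 6.220 × 10^-4 M
[S^2-] = 8.56 × 10^-4 × (25.5/285.5) = 7.646 × 10^-5 M
Sb2S3(s) <=> 2 Sb^3+(aq) + 3 S^2-(aq), so Q = [Sb^3+]^2[S^2-]^3
Q = (6.220 x 10^-4)^2(7.646 × 10^-5)^3 = 1.73 × 10^-19
Q > Ksp, so Sb2S3 will precipitate.

Q = 1.73 × 10^-19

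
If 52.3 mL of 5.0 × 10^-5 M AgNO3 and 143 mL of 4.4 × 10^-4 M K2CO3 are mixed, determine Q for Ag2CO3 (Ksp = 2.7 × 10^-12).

Total volume = 52.3 + 143 = 195.3 mL.
[Ag^+] = 5.0 x 10^-5 × (52.3/195.3) = 1.34 x 10^-5 M
[CO3^2-] = 4.4 × 10^-4 × (143/195.3) = 3.22 × 10^-4 M
Ag2CO3(s) ⇌ 2 Ag^+ + CO3^2-, so Q = [Ag^+]^2[CO3^2-]
Q = (1.34 × 10^-5)^2(3.22 x 10^-4) = 5.8 × 10^-14
Q < Ksp, so no precipitate of Ag2CO3 forms.

5.8 x 10^-14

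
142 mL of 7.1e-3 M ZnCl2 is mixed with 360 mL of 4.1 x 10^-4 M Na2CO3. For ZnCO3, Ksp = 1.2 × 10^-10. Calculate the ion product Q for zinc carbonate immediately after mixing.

5.9 x 10^-7

Total volume = 142 + 360 = 502 mL.
[Zn^2+] = 7.1 × 10^-3 × (142/502) = 2.01 x 10^-3 M
[CO3^2-] = 4.1 × 10^-4 × (360/502) = 2.94 x 10^-4 M
ZnCO3(s) <=> Zn^2+(aq) + CO3^2-(aq), so Q = [Zn^2+][CO3^2-]
Q = (2.01 x 10^-3)(2.94 x 10^-4) = 5.9 × 10^-7
Q > Ksp, so ZnCO3 will precipitate.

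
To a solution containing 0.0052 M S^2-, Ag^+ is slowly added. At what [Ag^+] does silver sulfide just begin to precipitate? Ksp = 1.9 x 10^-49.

[Ag^+] ≈ 6.0 × 10^-24 M

Ag2S(s) ⇌ 2 Ag^+ + S^2-
Ksp = [Ag^+]^2[S^2-]
Precipitation begins when Q = Ksp. With [S^2-] = 0.0052 M:
1.9 x 10^-49 = (0.0052) × [Ag^+]^2
[Ag^+] = (1.9 x 10^-49 / 5.2 × 10^-3)^(1/2) = 6.0 × 10^-24 M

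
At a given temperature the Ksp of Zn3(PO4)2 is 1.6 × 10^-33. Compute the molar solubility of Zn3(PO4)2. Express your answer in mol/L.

Zn3(PO4)2(s) <=> 3 Zn^2+ + 2 PO4^3-
Ksp = [Zn^2+]^3[PO4^3-]^2
If s mol/L of Zn3(PO4)2 dissolves, [Zn^2+] = 3s and [PO4^3-] = 2s.
Ksp = (3s)^3(2s)^2 = 108s^5
Solving, s = (1.6 × 10^-33/108)^(1/5) = 1.1 x 10^-7 M

s = 1.1 × 10^-7 M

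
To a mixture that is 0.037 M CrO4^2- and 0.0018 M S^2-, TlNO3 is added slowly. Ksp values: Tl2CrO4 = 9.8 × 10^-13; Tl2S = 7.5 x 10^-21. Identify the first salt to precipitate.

Each salt begins to precipitate when Q = Ksp, i.e. when [Tl^+] reaches its threshold.
For Tl2CrO4: 9.8 × 10^-13 = 0.037 × [Tl^+]^2  ⇒  [Tl^+] = 5.1 × 10^-6 M.
For Tl2S: 7.5 x 10^-21 = 0.0018 × [Tl^+]^2  ⇒  [Tl^+] = 2.0 × 10^-9 M.
The salt with the lower threshold [Tl^+] precipitates first: Tl2S.

Tl2S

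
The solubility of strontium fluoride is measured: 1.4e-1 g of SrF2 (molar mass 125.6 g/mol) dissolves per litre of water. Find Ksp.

Molar solubility s = (1.4 × 10^-1 g/L) / (125.6 g/mol) = 1.11 x 10^-3 M.
SrF2(s) <=> Sr^2+(aq) + 2 F^-(aq)
For each mole of SrF2 that dissolves: [Sr^2+] = s, [F^-] = 2s.
Ksp = [Sr^2+][F^-]^2
Substituting: Ksp = s(2s)^2 = 4s^3
With s = 1.11 x 10^-3: Ksp = 5.5 × 10^-9

5.5e-9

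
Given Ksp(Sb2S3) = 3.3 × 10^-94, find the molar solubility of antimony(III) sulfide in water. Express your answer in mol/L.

7.9 × 10^-20 M

Sb2S3(s) ⇌ 2 Sb^3+(aq) + 3 S^2-(aq)
Ksp = [Sb^3+]^2[S^2-]^3
With molar solubility s: [Sb^3+] = 2s, [S^2-] = 3s.
So Ksp = (2s)^2 × (3s)^3 = 108s^5
s = (3.3 × 10^-94 / 108)^(1/5) = 7.9 × 10^-20 M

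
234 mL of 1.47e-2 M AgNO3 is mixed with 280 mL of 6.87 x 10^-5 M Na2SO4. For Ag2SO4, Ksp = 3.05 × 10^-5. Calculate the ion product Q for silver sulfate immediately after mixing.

Total volume = 234 + 280 = 514 mL.
[Ag^+] = 1.47 × 10^-2 × (234/514) = 6.692 x 10^-3 M
[SO4^2-] = 6.87 x 10^-5 × (280/514) = 3.742 x 10^-5 M
Ag2SO4(s) ⇌ 2 Ag^+ + SO4^2-, so Q = [Ag^+]^2[SO4^2-]
Q = (6.692 × 10^-3)^2(3.742 × 10^-5) = 1.68 × 10^-9
Q < Ksp, so no precipitate of Ag2SO4 forms.

1.68e-9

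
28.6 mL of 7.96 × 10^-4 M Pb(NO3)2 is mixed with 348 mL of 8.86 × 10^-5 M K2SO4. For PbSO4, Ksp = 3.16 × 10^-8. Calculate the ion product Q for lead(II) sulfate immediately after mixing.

4.95 × 10^-9

Total volume = 28.6 + 348 = 376.6 mL.
[Pb^2+] = 7.96 × 10^-4 × (28.6/376.6) = 6.045 × 10^-5 M
[SO4^2-] = 8.86 × 10^-5 × (348/376.6) = 8.187 x 10^-5 M
PbSO4(s) <=> Pb^2+(aq) + SO4^2-(aq), so Q = [Pb^2+][SO4^2-]
Q = (6.045 x 10^-5)(8.187 x 10^-5) = 4.95 × 10^-9
Q < Ksp, so no precipitate of PbSO4 forms.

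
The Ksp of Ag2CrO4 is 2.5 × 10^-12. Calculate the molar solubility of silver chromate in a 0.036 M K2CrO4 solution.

Ag2CrO4(s) <=> 2 Ag^+ + CrO4^2-
Ksp = [Ag^+]^2[CrO4^2-]
If s mol/L dissolves here, [Ag^+] = 2s, [CrO4^2-] = 0.036 + s ≈ 0.036 (since CrO4^2- from K2CrO4 dominates).
Ksp ≈ (2s)^2 × 0.036
s = 4.2 × 10^-6 M
Check: s = 4.2 x 10^-6 ≪ 0.036, so the approximation is valid.

s = 4.2e-6 M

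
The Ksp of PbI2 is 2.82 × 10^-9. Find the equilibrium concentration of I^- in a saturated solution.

PbI2(s) ⇌ Pb^2+ + 2 I^-
Ksp = [Pb^2+][I^-]^2
If s mol/L of PbI2 dissolves, [Pb^2+] = s and [I^-] = 2s.
Substituting: Ksp = s(2s)^2 = 4s^3
Solving, s = (2.82 × 10^-9/4)^(1/3) = 8.900 × 10^-4 M
[I^-] = 2s = 1.78 x 10^-3 M

[I^-] ≈ 1.78e-3 M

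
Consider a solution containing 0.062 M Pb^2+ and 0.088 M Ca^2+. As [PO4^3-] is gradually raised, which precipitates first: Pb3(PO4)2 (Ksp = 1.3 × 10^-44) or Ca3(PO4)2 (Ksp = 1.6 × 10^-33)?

Pb3(PO4)2

Each salt begins to precipitate when Q = Ksp, i.e. when [PO4^3-] reaches its threshold.
For Pb3(PO4)2: 1.3 × 10^-44 = (0.062)^3 × [PO4^3-]^2  ⇒  [PO4^3-] = 7.4 × 10^-21 M.
For Ca3(PO4)2: 1.6 × 10^-33 = (0.088)^3 × [PO4^3-]^2  ⇒  [PO4^3-] = 1.5 × 10^-15 M.
The salt with the lower threshold [PO4^3-] precipitates first: Pb3(PO4)2.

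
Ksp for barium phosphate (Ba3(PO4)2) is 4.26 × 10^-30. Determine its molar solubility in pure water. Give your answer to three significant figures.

s ≈ 5.24e-7 M

Ba3(PO4)2(s) ⇌ 3 Ba^2+ + 2 PO4^3-
Ksp = [Ba^2+]^3[PO4^3-]^2
With molar solubility s: [Ba^2+] = 3s, [PO4^3-] = 2s.
Substituting: Ksp = (3s)^3(2s)^2 = 108s^5
s^5 = 4.26 × 10^-30 / 108, so s = 5.24 x 10^-7 M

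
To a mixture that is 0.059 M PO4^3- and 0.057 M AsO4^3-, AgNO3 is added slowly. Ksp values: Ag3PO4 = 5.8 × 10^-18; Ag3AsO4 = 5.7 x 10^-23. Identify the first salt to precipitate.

Each salt begins to precipitate when Q = Ksp, i.e. when [Ag^+] reaches its threshold.
For Ag3PO4: 5.8 × 10^-18 = 0.059 × [Ag^+]^3  ⇒  [Ag^+] = 4.6 × 10^-6 M.
For Ag3AsO4: 5.7 x 10^-23 = 0.057 × [Ag^+]^3  ⇒  [Ag^+] = 1.0 × 10^-7 M.
The salt with the lower threshold [Ag^+] precipitates first: Ag3AsO4.

Ag3AsO4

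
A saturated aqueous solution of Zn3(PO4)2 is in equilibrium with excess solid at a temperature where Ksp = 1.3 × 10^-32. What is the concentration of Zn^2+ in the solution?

Zn3(PO4)2(s) ⇌ 3 Zn^2+(aq) + 2 PO4^3-(aq)
Ksp = [Zn^2+]^3[PO4^3-]^2
With molar solubility s: [Zn^2+] = 3s, [PO4^3-] = 2s.
Substituting: Ksp = (3s)^3(2s)^2 = 108s^5
Solving, s = (1.3 × 10^-32/108)^(1/5) = 1.64 x 10^-7 M
[Zn^2+] = 3s = 4.9 × 10^-7 M

[Zn^2+] ≈ 4.9 × 10^-7 M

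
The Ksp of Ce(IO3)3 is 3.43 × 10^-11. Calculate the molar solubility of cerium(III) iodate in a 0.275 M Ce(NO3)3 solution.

Ce(IO3)3(s) ⇌ Ce^3+ + 3 IO3^-
Ksp = [Ce^3+][IO3^-]^3
Let s be the molar solubility in this solution. [Ce^3+] = 0.275 + s ≈ 0.275, [IO3^-] = 3s (since Ce^3+ from Ce(NO3)3 dominates).
Ksp ≈ 0.275 × (3s)^3
s = 1.67 x 10^-4 M
Check: s = 1.7 × 10^-4 ≪ 0.275, so the approximation is valid.

s ≈ 1.67 × 10^-4 M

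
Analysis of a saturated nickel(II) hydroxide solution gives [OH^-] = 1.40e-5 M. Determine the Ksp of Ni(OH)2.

Ni(OH)2(s) ⇌ Ni^2+(aq) + 2 OH^-(aq)
Stoichiometry gives [Ni^2+] = (1/2)[OH^-] = 7.000 x 10^-6 M.
Ksp = [Ni^2+][OH^-]^2
Ksp = 7.000 × 10^-6 × (1.40 × 10^-5)^2 = 1.37 × 10^-15

Ksp ≈ 1.37 × 10^-15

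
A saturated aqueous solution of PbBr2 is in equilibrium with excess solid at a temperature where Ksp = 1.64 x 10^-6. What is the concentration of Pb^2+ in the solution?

[Pb^2+] = 7.43e-3 M

PbBr2(s) ⇌ Pb^2+(aq) + 2 Br^-(aq)
Ksp = [Pb^2+][Br^-]^2
Let s = molar solubility. Then [Pb^2+] = s and [Br^-] = 2s.
Substituting: Ksp = s(2s)^2 = 4s^3
s = (1.64 x 10^-6 / 4)^(1/3) = 7.429 × 10^-3 M
[Pb^2+] = s = 7.43 x 10^-3 M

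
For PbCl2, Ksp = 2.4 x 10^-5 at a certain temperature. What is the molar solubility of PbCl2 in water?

0.018 M

PbCl2(s) <=> Pb^2+ + 2 Cl^-
Ksp = [Pb^2+][Cl^-]^2
With molar solubility s: [Pb^2+] = s, [Cl^-] = 2s.
So Ksp = s × (2s)^2 = 4s^3
Solving, s = (2.4 x 10^-5/4)^(1/3) = 1.8 × 10^-2 M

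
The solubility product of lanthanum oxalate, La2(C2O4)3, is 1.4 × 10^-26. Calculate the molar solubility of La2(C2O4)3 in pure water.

La2(C2O4)3(s) ⇌ 2 La^3+(aq) + 3 C2O4^2-(aq)
Ksp = [La^3+]^2[C2O4^2-]^3
Let s = molar solubility. Then [La^3+] = 2s and [C2O4^2-] = 3s.
So Ksp = (2s)^2 × (3s)^3 = 108s^5
Solving, s = (1.4 × 10^-26/108)^(1/5) = 2.6 x 10^-6 M

s = 2.6e-6 M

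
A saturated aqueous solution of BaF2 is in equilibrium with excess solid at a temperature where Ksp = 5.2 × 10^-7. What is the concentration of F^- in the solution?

BaF2(s) <=> Ba^2+ + 2 F^-
Ksp = [Ba^2+][F^-]^2
If s mol/L of BaF2 dissolves, [Ba^2+] = s and [F^-] = 2s.
Ksp = s(2s)^2 = 4s^3
s^3 = 5.2 × 10^-7 / 4, so s = 5.07 × 10^-3 M
[F^-] = 2s = 1.0 x 10^-2 M

[F^-] ≈ 0.010 M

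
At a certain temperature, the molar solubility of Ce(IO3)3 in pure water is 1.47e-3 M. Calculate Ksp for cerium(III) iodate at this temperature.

Ksp ≈ 1.26 × 10^-10

Ce(IO3)3(s) ⇌ Ce^3+ + 3 IO3^-
With molar solubility s: [Ce^3+] = s, [IO3^-] = 3s.
Ksp = [Ce^3+][IO3^-]^3
So Ksp = s × (3s)^3 = 27s^4
Ksp = 27 × (1.47 x 10^-3)^4 = 1.26 × 10^-10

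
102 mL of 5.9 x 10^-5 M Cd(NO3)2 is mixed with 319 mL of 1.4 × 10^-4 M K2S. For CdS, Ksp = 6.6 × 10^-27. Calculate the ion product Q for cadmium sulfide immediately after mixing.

Total volume = 102 + 319 = 421 mL.
[Cd^2+] = 5.9 x 10^-5 × (102/421) = 1.43 × 10^-5 M
[S^2-] = 1.4 x 10^-4 × (319/421) = 1.06 × 10^-4 M
CdS(s) ⇌ Cd^2+(aq) + S^2-(aq), so Q = [Cd^2+][S^2-]
Q = (1.43 × 10^-5)(1.06 × 10^-4) = 1.5 × 10^-9
Q > Ksp, so CdS will precipitate.

Q = 1.5e-9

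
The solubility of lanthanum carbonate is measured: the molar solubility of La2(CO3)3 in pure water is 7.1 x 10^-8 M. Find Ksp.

La2(CO3)3(s) ⇌ 2 La^3+ + 3 CO3^2-
With molar solubility s: [La^3+] = 2s, [CO3^2-] = 3s.
Ksp = [La^3+]^2[CO3^2-]^3
So Ksp = (2s)^2 × (3s)^3 = 108s^5
With s = 7.1 × 10^-8: Ksp = 1.9 × 10^-34

Ksp ≈ 1.9 × 10^-34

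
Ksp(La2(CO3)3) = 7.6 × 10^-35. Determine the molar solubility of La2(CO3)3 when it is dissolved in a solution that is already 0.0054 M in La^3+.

4.6e-11 M

La2(CO3)3(s) ⇌ 2 La^3+ + 3 CO3^2-
Ksp = [La^3+]^2[CO3^2-]^3
Let s be the molar solubility in this solution. [La^3+] = 0.0054 + 2s ≈ 0.0054, [CO3^2-] = 3s (common-ion effect: La^3+ is already 0.0054 M).
Ksp ≈ (0.0054)^2 × (3s)^3
s = 4.6 × 10^-11 M
Check: 2s = 9.2 × 10^-11 ≪ 0.0054, so the approximation is valid.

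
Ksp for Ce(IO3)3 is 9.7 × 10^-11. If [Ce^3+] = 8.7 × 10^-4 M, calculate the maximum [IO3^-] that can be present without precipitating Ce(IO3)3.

Ce(IO3)3(s) ⇌ Ce^3+ + 3 IO3^-
Ksp = [Ce^3+][IO3^-]^3
Precipitation begins when Q = Ksp. With [Ce^3+] = 8.7 × 10^-4 M:
9.7 × 10^-11 = (8.7 × 10^-4) × [IO3^-]^3
[IO3^-] = (9.7 × 10^-11 / 8.7 x 10^-4)^(1/3) = 4.8 × 10^-3 M

[IO3^-] = 4.8 × 10^-3 M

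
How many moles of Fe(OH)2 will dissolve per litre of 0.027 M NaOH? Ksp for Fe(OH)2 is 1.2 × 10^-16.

1.6 × 10^-13 M

Fe(OH)2(s) ⇌ Fe^2+ + 2 OH^-
Ksp = [Fe^2+][OH^-]^2
Let s = moles of Fe(OH)2 that dissolve per litre. [Fe^2+] = s, [OH^-] = 0.027 + 2s ≈ 0.027 (common-ion effect: OH^- is already 0.027 M).
Ksp ≈ s × (0.027)^2
s = 1.6 x 10^-13 M
Check: 2s = 3.3 × 10^-13 ≪ 0.027, so the approximation is valid.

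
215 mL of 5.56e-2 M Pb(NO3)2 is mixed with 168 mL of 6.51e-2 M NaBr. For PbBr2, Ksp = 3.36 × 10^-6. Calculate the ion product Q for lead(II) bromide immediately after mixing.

Total volume = 215 + 168 = 383 mL.
[Pb^2+] = 5.56 × 10^-2 × (215/383) = 3.121 × 10^-2 M
[Br^-] = 6.51 × 10^-2 × (168/383) = 2.856 × 10^-2 M
PbBr2(s) ⇌ Pb^2+(aq) + 2 Br^-(aq), so Q = [Pb^2+][Br^-]^2
Q = (3.121 × 10^-2)(2.856 × 10^-2)^2 = 2.55 × 10^-5
Q > Ksp, so PbBr2 will precipitate.

2.55 × 10^-5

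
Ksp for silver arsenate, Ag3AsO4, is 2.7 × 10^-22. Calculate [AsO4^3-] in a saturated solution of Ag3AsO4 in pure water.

Ag3AsO4(s) ⇌ 3 Ag^+(aq) + AsO4^3-(aq)
Ksp = [Ag^+]^3[AsO4^3-]
Let s = molar solubility. Then [Ag^+] = 3s and [AsO4^3-] = s.
Substituting: Ksp = (3s)^3s = 27s^4
s = (2.7 × 10^-22 / 27)^(1/4) = 1.78 × 10^-6 M
[AsO4^3-] = s = 1.8 × 10^-6 M

1.8 × 10^-6 M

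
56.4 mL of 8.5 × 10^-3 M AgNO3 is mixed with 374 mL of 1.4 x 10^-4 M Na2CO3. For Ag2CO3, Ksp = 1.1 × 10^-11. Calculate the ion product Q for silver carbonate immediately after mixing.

Total volume = 56.4 + 374 = 430.4 mL.
[Ag^+] = 8.5 x 10^-3 × (56.4/430.4) = 1.11 × 10^-3 M
[CO3^2-] = 1.4 × 10^-4 × (374/430.4) = 1.22 x 10^-4 M
Ag2CO3(s) ⇌ 2 Ag^+ + CO3^2-, so Q = [Ag^+]^2[CO3^2-]
Q = (1.11 × 10^-3)^2(1.22 × 10^-4) = 1.5 × 10^-10
Q > Ksp, so Ag2CO3 will precipitate.

1.5 × 10^-10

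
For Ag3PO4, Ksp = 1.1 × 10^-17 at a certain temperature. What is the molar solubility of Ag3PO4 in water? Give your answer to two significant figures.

s ≈ 2.5 × 10^-5 M

Ag3PO4(s) ⇌ 3 Ag^+(aq) + PO4^3-(aq)
Ksp = [Ag^+]^3[PO4^3-]
With molar solubility s: [Ag^+] = 3s, [PO4^3-] = s.
Substituting: Ksp = (3s)^3s = 27s^4
Solving, s = (1.1 × 10^-17/27)^(1/4) = 2.5 × 10^-5 M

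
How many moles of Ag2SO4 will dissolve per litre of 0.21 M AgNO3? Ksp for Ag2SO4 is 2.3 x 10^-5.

5.2 × 10^-4 M

Ag2SO4(s) ⇌ 2 Ag^+(aq) + SO4^2-(aq)
Ksp = [Ag^+]^2[SO4^2-]
Let s be the molar solubility in this solution. [Ag^+] = 0.21 + 2s ≈ 0.21, [SO4^2-] = s (common-ion effect: Ag^+ is already 0.21 M).
Ksp ≈ (0.21)^2 × s
s = 5.2 × 10^-4 M
Check: 2s = 1.0 × 10^-3 ≪ 0.21, so the approximation is valid.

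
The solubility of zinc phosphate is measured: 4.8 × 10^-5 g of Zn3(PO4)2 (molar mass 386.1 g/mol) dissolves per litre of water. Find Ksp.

Ksp ≈ 3.2e-33

Molar solubility s = (4.8 × 10^-5 g/L) / (386.1 g/mol) = 1.24 × 10^-7 M.
Zn3(PO4)2(s) ⇌ 3 Zn^2+(aq) + 2 PO4^3-(aq)
Let s = molar solubility. Then [Zn^2+] = 3s and [PO4^3-] = 2s.
Ksp = [Zn^2+]^3[PO4^3-]^2
Ksp = (3s)^3(2s)^2 = 108s^5
With s = 1.24 × 10^-7: Ksp = 3.2 × 10^-33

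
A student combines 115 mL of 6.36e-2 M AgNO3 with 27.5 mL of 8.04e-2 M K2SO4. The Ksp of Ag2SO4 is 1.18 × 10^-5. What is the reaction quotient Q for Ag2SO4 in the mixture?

Q = 4.09e-5

Total volume = 115 + 27.5 = 142.5 mL.
[Ag^+] = 6.36 × 10^-2 × (115/142.5) = 5.133 × 10^-2 M
[SO4^2-] = 8.04 x 10^-2 × (27.5/142.5) = 1.552 × 10^-2 M
Ag2SO4(s) <=> 2 Ag^+(aq) + SO4^2-(aq), so Q = [Ag^+]^2[SO4^2-]
Q = (5.133 × 10^-2)^2(1.552 × 10^-2) = 4.09 × 10^-5
Q > Ksp, so Ag2SO4 will precipitate.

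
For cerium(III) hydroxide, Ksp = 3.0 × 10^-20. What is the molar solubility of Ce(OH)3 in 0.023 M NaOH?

2.5 x 10^-15 M

Ce(OH)3(s) ⇌ Ce^3+ + 3 OH^-
Ksp = [Ce^3+][OH^-]^3
Let s = moles of Ce(OH)3 that dissolve per litre. [Ce^3+] = s, [OH^-] = 0.023 + 3s ≈ 0.023 (Ksp is small, so little additional dissolves).
Ksp ≈ s × (0.023)^3
s = 2.5 x 10^-15 M
Check: 3s = 7.4 × 10^-15 ≪ 0.023, so the approximation is valid.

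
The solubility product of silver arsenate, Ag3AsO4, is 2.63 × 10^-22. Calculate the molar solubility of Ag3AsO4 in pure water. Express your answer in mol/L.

1.77e-6 M

Ag3AsO4(s) <=> 3 Ag^+ + AsO4^3-
Ksp = [Ag^+]^3[AsO4^3-]
With molar solubility s: [Ag^+] = 3s, [AsO4^3-] = s.
Substituting: Ksp = (3s)^3s = 27s^4
Solving, s = (2.63 × 10^-22/27)^(1/4) = 1.77 × 10^-6 M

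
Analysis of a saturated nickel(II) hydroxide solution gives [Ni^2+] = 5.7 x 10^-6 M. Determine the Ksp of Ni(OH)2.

7.4 × 10^-16

Ni(OH)2(s) ⇌ Ni^2+(aq) + 2 OH^-(aq)
Stoichiometry gives [OH^-] = (2/1)[Ni^2+] = 1.14 × 10^-5 M.
Ksp = [Ni^2+][OH^-]^2
Ksp = 5.7 x 10^-6 × (1.14 × 10^-5)^2 = 7.4 × 10^-16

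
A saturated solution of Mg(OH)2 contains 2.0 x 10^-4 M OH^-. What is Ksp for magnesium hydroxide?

Mg(OH)2(s) ⇌ Mg^2+(aq) + 2 OH^-(aq)
Stoichiometry gives [Mg^2+] = (1/2)[OH^-] = 1.00 x 10^-4 M.
Ksp = [Mg^2+][OH^-]^2
Ksp = 1.00 × 10^-4 × (2.0 × 10^-4)^2 = 4.0 × 10^-12

Ksp ≈ 4.0e-12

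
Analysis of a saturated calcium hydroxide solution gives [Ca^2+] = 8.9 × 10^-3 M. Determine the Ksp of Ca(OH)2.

Ksp = 2.8 × 10^-6

Ca(OH)2(s) <=> Ca^2+ + 2 OH^-
Stoichiometry gives [OH^-] = (2/1)[Ca^2+] = 1.78 × 10^-2 M.
Ksp = [Ca^2+][OH^-]^2
Ksp = 8.9 x 10^-3 × (1.78 × 10^-2)^2 = 2.8 × 10^-6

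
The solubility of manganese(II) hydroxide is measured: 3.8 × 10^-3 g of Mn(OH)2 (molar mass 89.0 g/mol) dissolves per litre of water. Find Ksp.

Molar solubility s = (3.8 × 10^-3 g/L) / (89.0 g/mol) = 4.27 x 10^-5 M.
Mn(OH)2(s) <=> Mn^2+ + 2 OH^-
With molar solubility s: [Mn^2+] = s, [OH^-] = 2s.
Ksp = [Mn^2+][OH^-]^2
Ksp = s(2s)^2 = 4s^3
Ksp = 4 × (4.27 × 10^-5)^3 = 3.1 x 10^-13

3.1 x 10^-13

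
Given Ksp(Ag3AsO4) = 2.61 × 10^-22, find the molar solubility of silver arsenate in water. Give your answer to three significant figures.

Ag3AsO4(s) ⇌ 3 Ag^+(aq) + AsO4^3-(aq)
Ksp = [Ag^+]^3[AsO4^3-]
For each mole of Ag3AsO4 that dissolves: [Ag^+] = 3s, [AsO4^3-] = s.
Substituting: Ksp = (3s)^3s = 27s^4
s^4 = 2.61 × 10^-22 / 27, so s = 1.76 × 10^-6 M

s = 1.76 x 10^-6 M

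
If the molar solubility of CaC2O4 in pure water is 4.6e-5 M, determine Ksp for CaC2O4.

CaC2O4(s) ⇌ Ca^2+(aq) + C2O4^2-(aq)
With molar solubility s: [Ca^2+] = s, [C2O4^2-] = s.
Ksp = [Ca^2+][C2O4^2-]
Ksp = (s)(s) = s^2
With s = 4.6 × 10^-5: Ksp = 2.1 x 10^-9

Ksp ≈ 2.1e-9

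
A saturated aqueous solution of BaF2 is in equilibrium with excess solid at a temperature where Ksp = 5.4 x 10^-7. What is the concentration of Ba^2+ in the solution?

5.1e-3 M

BaF2(s) ⇌ Ba^2+ + 2 F^-
Ksp = [Ba^2+][F^-]^2
With molar solubility s: [Ba^2+] = s, [F^-] = 2s.
So Ksp = s × (2s)^2 = 4s^3
Solving, s = (5.4 x 10^-7/4)^(1/3) = 5.13 × 10^-3 M
[Ba^2+] = s = 5.1 × 10^-3 M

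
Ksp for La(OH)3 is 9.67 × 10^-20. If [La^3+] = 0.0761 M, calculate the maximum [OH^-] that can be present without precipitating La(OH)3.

[OH^-] ≈ 1.08e-6 M

La(OH)3(s) <=> La^3+ + 3 OH^-
Ksp = [La^3+][OH^-]^3
Precipitation begins when Q = Ksp. With [La^3+] = 0.0761 M:
9.67 × 10^-20 = (0.0761) × [OH^-]^3
[OH^-] = (9.67 × 10^-20 / 7.61 × 10^-2)^(1/3) = 1.08 × 10^-6 M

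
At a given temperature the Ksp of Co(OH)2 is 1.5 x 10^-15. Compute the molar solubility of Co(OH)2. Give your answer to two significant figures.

s ≈ 7.2 x 10^-6 M

Co(OH)2(s) ⇌ Co^2+ + 2 OH^-
Ksp = [Co^2+][OH^-]^2
If s mol/L of Co(OH)2 dissolves, [Co^2+] = s and [OH^-] = 2s.
So Ksp = s × (2s)^2 = 4s^3
s = (1.5 x 10^-15 / 4)^(1/3) = 7.2 × 10^-6 M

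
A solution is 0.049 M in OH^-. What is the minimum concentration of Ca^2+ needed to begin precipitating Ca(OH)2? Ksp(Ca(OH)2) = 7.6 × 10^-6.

Ca(OH)2(s) ⇌ Ca^2+(aq) + 2 OH^-(aq)
Ksp = [Ca^2+][OH^-]^2
Precipitation begins when Q = Ksp. With [OH^-] = 0.049 M:
7.6 × 10^-6 = (0.049)^2 × [Ca^2+]
[Ca^2+] = (7.6 × 10^-6 / 2.40 × 10^-3) = 3.2 × 10^-3 M

3.2 x 10^-3 M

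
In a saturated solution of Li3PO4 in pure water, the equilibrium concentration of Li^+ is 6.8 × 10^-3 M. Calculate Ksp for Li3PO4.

Ksp = 7.1e-10

Li3PO4(s) <=> 3 Li^+ + PO4^3-
Stoichiometry gives [PO4^3-] = (1/3)[Li^+] = 2.27 × 10^-3 M.
Ksp = [Li^+]^3[PO4^3-]
Ksp = (6.8 × 10^-3)^3 × 2.27 × 10^-3 = 7.1 × 10^-10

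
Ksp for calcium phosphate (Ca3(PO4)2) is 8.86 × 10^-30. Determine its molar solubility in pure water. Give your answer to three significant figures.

s = 6.06 × 10^-7 M

Ca3(PO4)2(s) ⇌ 3 Ca^2+(aq) + 2 PO4^3-(aq)
Ksp = [Ca^2+]^3[PO4^3-]^2
With molar solubility s: [Ca^2+] = 3s, [PO4^3-] = 2s.
So Ksp = (3s)^3 × (2s)^2 = 108s^5
s = (8.86 × 10^-30 / 108)^(1/5) = 6.06 × 10^-7 M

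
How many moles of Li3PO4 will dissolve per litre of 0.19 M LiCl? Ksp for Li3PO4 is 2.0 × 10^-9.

s = 2.9e-7 M

Li3PO4(s) ⇌ 3 Li^+ + PO4^3-
Ksp = [Li^+]^3[PO4^3-]
If s mol/L dissolves here, [Li^+] = 0.19 + 3s ≈ 0.19, [PO4^3-] = s (Ksp is small, so little additional dissolves).
Ksp ≈ (0.19)^3 × s
s = 2.9 × 10^-7 M
Check: 3s = 8.7 x 10^-7 ≪ 0.19, so the approximation is valid.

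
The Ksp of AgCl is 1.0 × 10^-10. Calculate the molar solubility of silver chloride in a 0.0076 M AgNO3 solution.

s ≈ 1.3e-8 M

AgCl(s) <=> Ag^+(aq) + Cl^-(aq)
Ksp = [Ag^+][Cl^-]
Let s be the molar solubility in this solution. [Ag^+] = 0.0076 + s ≈ 0.0076, [Cl^-] = s (Ksp is small, so little additional dissolves).
Ksp ≈ 0.0076 × s
s = 1.3 × 10^-8 M
Check: s = 1.3 × 10^-8 ≪ 0.0076, so the approximation is valid.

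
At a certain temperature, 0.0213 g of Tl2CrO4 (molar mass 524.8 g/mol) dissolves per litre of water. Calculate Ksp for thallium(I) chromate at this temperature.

2.67e-13

Molar solubility s = (2.13 x 10^-2 g/L) / (524.8 g/mol) = 4.059 × 10^-5 M.
Tl2CrO4(s) <=> 2 Tl^+ + CrO4^2-
For each mole of Tl2CrO4 that dissolves: [Tl^+] = 2s, [CrO4^2-] = s.
Ksp = [Tl^+]^2[CrO4^2-]
So Ksp = (2s)^2 × s = 4s^3
With s = 4.059 × 10^-5: Ksp = 2.67 x 10^-13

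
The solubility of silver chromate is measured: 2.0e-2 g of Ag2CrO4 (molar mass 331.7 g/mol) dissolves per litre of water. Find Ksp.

Ksp ≈ 8.8 × 10^-13

Molar solubility s = (2.0 × 10^-2 g/L) / (331.7 g/mol) = 6.03 x 10^-5 M.
Ag2CrO4(s) ⇌ 2 Ag^+ + CrO4^2-
Let s = molar solubility. Then [Ag^+] = 2s and [CrO4^2-] = s.
Ksp = [Ag^+]^2[CrO4^2-]
So Ksp = (2s)^2 × s = 4s^3
With s = 6.03 x 10^-5: Ksp = 8.8 × 10^-13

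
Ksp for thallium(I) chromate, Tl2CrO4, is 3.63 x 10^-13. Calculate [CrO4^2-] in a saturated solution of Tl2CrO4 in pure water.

Tl2CrO4(s) ⇌ 2 Tl^+ + CrO4^2-
Ksp = [Tl^+]^2[CrO4^2-]
If s mol/L of Tl2CrO4 dissolves, [Tl^+] = 2s and [CrO4^2-] = s.
Ksp = (2s)^2s = 4s^3
s = (3.63 x 10^-13 / 4)^(1/3) = 4.494 × 10^-5 M
[CrO4^2-] = s = 4.49 × 10^-5 M

4.49 × 10^-5 M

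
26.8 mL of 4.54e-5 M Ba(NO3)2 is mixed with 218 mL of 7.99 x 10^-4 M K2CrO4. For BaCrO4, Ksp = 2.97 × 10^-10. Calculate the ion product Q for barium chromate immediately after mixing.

3.54 × 10^-9

Total volume = 26.8 + 218 = 244.8 mL.
[Ba^2+] = 4.54 x 10^-5 × (26.8/244.8) = 4.970 x 10^-6 M
[CrO4^2-] = 7.99 × 10^-4 × (218/244.8) = 7.115 × 10^-4 M
BaCrO4(s) ⇌ Ba^2+ + CrO4^2-, so Q = [Ba^2+][CrO4^2-]
Q = (4.970 × 10^-6)(7.115 × 10^-4) = 3.54 x 10^-9
Q > Ksp, so BaCrO4 will precipitate.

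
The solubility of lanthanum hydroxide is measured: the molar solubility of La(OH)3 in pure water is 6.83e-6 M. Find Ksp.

La(OH)3(s) ⇌ La^3+(aq) + 3 OH^-(aq)
If s mol/L of La(OH)3 dissolves, [La^3+] = s and [OH^-] = 3s.
Ksp = [La^3+][OH^-]^3
So Ksp = s × (3s)^3 = 27s^4
With s = 6.83 × 10^-6: Ksp = 5.88 × 10^-20

5.88 x 10^-20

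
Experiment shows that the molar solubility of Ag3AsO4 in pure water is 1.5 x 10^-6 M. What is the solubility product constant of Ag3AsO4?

Ag3AsO4(s) ⇌ 3 Ag^+ + AsO4^3-
If s mol/L of Ag3AsO4 dissolves, [Ag^+] = 3s and [AsO4^3-] = s.
Ksp = [Ag^+]^3[AsO4^3-]
So Ksp = (3s)^3 × s = 27s^4
Ksp = 27 × (1.5 x 10^-6)^4 = 1.4 × 10^-22

Ksp = 1.4e-22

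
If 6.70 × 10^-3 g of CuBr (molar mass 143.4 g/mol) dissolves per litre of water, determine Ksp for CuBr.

Ksp = 2.18 x 10^-9

Molar solubility s = (6.70 × 10^-3 g/L) / (143.4 g/mol) = 4.672 × 10^-5 M.
CuBr(s) <=> Cu^+ + Br^-
If s mol/L of CuBr dissolves, [Cu^+] = s and [Br^-] = s.
Ksp = [Cu^+][Br^-]
Ksp = (s)(s) = s^2
With s = 4.672 x 10^-5: Ksp = 2.18 × 10^-9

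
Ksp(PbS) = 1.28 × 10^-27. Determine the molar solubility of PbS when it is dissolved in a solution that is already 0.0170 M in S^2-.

PbS(s) ⇌ Pb^2+(aq) + S^2-(aq)
Ksp = [Pb^2+][S^2-]
Let s = moles of PbS that dissolve per litre. [Pb^2+] = s, [S^2-] = 0.0170 + s ≈ 0.0170 (common-ion effect: S^2- is already 0.0170 M).
Ksp ≈ s × 0.0170
s = 7.53 × 10^-26 M
Check: s = 7.5 × 10^-26 ≪ 0.0170, so the approximation is valid.

s ≈ 7.53e-26 M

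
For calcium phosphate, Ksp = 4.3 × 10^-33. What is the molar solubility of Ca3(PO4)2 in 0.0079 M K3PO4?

Ca3(PO4)2(s) <=> 3 Ca^2+(aq) + 2 PO4^3-(aq)
Ksp = [Ca^2+]^3[PO4^3-]^2
Let s = moles of Ca3(PO4)2 that dissolve per litre. [Ca^2+] = 3s, [PO4^3-] = 0.0079 + 2s ≈ 0.0079 (common-ion effect: PO4^3- is already 0.0079 M).
Ksp ≈ (3s)^3 × (0.0079)^2
s = 1.4 × 10^-10 M
Check: 2s = 2.7 × 10^-10 ≪ 0.0079, so the approximation is valid.

s ≈ 1.4 × 10^-10 M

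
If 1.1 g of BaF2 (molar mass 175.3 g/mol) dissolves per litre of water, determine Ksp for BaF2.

Ksp ≈ 9.9e-7

Molar solubility s = (1.1 g/L) / (175.3 g/mol) = 6.27 x 10^-3 M.
BaF2(s) ⇌ Ba^2+(aq) + 2 F^-(aq)
Let s = molar solubility. Then [Ba^2+] = s and [F^-] = 2s.
Ksp = [Ba^2+][F^-]^2
Ksp = s(2s)^2 = 4s^3
Ksp = 4 × (6.27 x 10^-3)^3 = 9.9 × 10^-7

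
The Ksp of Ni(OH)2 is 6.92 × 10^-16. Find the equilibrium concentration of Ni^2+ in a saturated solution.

Ni(OH)2(s) ⇌ Ni^2+(aq) + 2 OH^-(aq)
Ksp = [Ni^2+][OH^-]^2
With molar solubility s: [Ni^2+] = s, [OH^-] = 2s.
Ksp = s(2s)^2 = 4s^3
s^3 = 6.92 × 10^-16 / 4, so s = 5.572 x 10^-6 M
[Ni^2+] = s = 5.57 x 10^-6 M

[Ni^2+] ≈ 5.57 × 10^-6 M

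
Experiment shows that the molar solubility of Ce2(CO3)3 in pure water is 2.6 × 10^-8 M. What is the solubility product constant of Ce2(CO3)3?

1.3 x 10^-36

Ce2(CO3)3(s) <=> 2 Ce^3+ + 3 CO3^2-
Let s = molar solubility. Then [Ce^3+] = 2s and [CO3^2-] = 3s.
Ksp = [Ce^3+]^2[CO3^2-]^3
So Ksp = (2s)^2 × (3s)^3 = 108s^5
Ksp = 108 × (2.6 × 10^-8)^5 = 1.3 × 10^-36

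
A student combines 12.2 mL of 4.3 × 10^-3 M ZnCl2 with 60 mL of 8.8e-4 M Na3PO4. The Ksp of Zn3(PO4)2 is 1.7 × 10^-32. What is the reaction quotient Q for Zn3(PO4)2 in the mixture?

Total volume = 12.2 + 60 = 72.2 mL.
[Zn^2+] = 4.3 x 10^-3 × (12.2/72.2) = 7.27 x 10^-4 M
[PO4^3-] = 8.8 × 10^-4 × (60/72.2) = 7.31 × 10^-4 M
Zn3(PO4)2(s) <=> 3 Zn^2+(aq) + 2 PO4^3-(aq), so Q = [Zn^2+]^3[PO4^3-]^2
Q = (7.27 × 10^-4)^3(7.31 × 10^-4)^2 = 2.1 × 10^-16
Q > Ksp, so Zn3(PO4)2 will precipitate.

Q = 2.1e-16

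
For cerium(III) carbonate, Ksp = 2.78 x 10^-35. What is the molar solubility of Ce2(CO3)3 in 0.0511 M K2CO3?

s = 2.28e-16 M

Ce2(CO3)3(s) ⇌ 2 Ce^3+(aq) + 3 CO3^2-(aq)
Ksp = [Ce^3+]^2[CO3^2-]^3
Let s be the molar solubility in this solution. [Ce^3+] = 2s, [CO3^2-] = 0.0511 + 3s ≈ 0.0511 (Ksp is small, so little additional dissolves).
Ksp ≈ (2s)^2 × (0.0511)^3
s = 2.28 × 10^-16 M
Check: 3s = 6.8 x 10^-16 ≪ 0.0511, so the approximation is valid.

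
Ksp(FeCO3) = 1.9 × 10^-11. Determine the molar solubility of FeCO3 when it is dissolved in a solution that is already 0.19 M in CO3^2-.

FeCO3(s) ⇌ Fe^2+ + CO3^2-
Ksp = [Fe^2+][CO3^2-]
Let s = moles of FeCO3 that dissolve per litre. [Fe^2+] = s, [CO3^2-] = 0.19 + s ≈ 0.19 (common-ion effect: CO3^2- is already 0.19 M).
Ksp ≈ s × 0.19
s = 1.0 × 10^-10 M
Check: s = 1.0 x 10^-10 ≪ 0.19, so the approximation is valid.

s ≈ 1.0e-10 M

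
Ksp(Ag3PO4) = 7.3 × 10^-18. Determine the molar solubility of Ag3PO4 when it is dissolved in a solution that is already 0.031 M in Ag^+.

2.5 × 10^-13 M

Ag3PO4(s) ⇌ 3 Ag^+(aq) + PO4^3-(aq)
Ksp = [Ag^+]^3[PO4^3-]
If s mol/L dissolves here, [Ag^+] = 0.031 + 3s ≈ 0.031, [PO4^3-] = s (since the Ag^+ already present dominates).
Ksp ≈ (0.031)^3 × s
s = 2.5 × 10^-13 M
Check: 3s = 7.4 x 10^-13 ≪ 0.031, so the approximation is valid.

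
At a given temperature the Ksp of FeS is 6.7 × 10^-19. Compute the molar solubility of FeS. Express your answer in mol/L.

FeS(s) ⇌ Fe^2+ + S^2-
Ksp = [Fe^2+][S^2-]
Let s = molar solubility. Then [Fe^2+] = s and [S^2-] = s.
Ksp = s^2
s = (6.7 × 10^-19)^(1/2) = 8.2 × 10^-10 M

s = 8.2 × 10^-10 M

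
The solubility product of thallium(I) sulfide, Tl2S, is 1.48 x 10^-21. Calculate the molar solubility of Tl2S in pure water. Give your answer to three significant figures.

Tl2S(s) <=> 2 Tl^+(aq) + S^2-(aq)
Ksp = [Tl^+]^2[S^2-]
If s mol/L of Tl2S dissolves, [Tl^+] = 2s and [S^2-] = s.
Ksp = (2s)^2s = 4s^3
s^3 = 1.48 x 10^-21 / 4, so s = 7.18 x 10^-8 M

s = 7.18 × 10^-8 M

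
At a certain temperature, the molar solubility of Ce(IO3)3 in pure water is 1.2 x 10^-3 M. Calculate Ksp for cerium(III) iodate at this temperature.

Ksp = 5.6 × 10^-11

Ce(IO3)3(s) <=> Ce^3+(aq) + 3 IO3^-(aq)
If s mol/L of Ce(IO3)3 dissolves, [Ce^3+] = s and [IO3^-] = 3s.
Ksp = [Ce^3+][IO3^-]^3
So Ksp = s × (3s)^3 = 27s^4
With s = 1.2 x 10^-3: Ksp = 5.6 x 10^-11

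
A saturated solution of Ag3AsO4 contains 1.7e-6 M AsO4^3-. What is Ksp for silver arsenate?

Ag3AsO4(s) <=> 3 Ag^+(aq) + AsO4^3-(aq)
Stoichiometry gives [Ag^+] = (3/1)[AsO4^3-] = 5.10 × 10^-6 M.
Ksp = [Ag^+]^3[AsO4^3-]
Ksp = (5.10 × 10^-6)^3 × 1.7 × 10^-6 = 2.3 x 10^-22

Ksp ≈ 2.3 × 10^-22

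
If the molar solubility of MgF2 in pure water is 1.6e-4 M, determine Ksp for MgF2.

Ksp = 1.6e-11

MgF2(s) ⇌ Mg^2+ + 2 F^-
With molar solubility s: [Mg^2+] = s, [F^-] = 2s.
Ksp = [Mg^2+][F^-]^2
Ksp = s(2s)^2 = 4s^3
With s = 1.6 x 10^-4: Ksp = 1.6 × 10^-11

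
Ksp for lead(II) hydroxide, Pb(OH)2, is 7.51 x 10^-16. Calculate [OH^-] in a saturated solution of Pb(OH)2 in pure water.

Pb(OH)2(s) ⇌ Pb^2+ + 2 OH^-
Ksp = [Pb^2+][OH^-]^2
Let s = molar solubility. Then [Pb^2+] = s and [OH^-] = 2s.
Ksp = s(2s)^2 = 4s^3
s^3 = 7.51 x 10^-16 / 4, so s = 5.726 × 10^-6 M
[OH^-] = 2s = 1.15 x 10^-5 M

1.15 × 10^-5 M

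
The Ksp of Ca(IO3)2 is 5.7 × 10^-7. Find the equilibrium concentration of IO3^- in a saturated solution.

[IO3^-] ≈ 1.0 × 10^-2 M

Ca(IO3)2(s) <=> Ca^2+(aq) + 2 IO3^-(aq)
Ksp = [Ca^2+][IO3^-]^2
Let s = molar solubility. Then [Ca^2+] = s and [IO3^-] = 2s.
So Ksp = s × (2s)^2 = 4s^3
s^3 = 5.7 × 10^-7 / 4, so s = 5.22 x 10^-3 M
[IO3^-] = 2s = 1.0 × 10^-2 M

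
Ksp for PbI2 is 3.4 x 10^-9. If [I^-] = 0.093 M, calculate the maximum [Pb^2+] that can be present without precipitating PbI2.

PbI2(s) ⇌ Pb^2+(aq) + 2 I^-(aq)
Ksp = [Pb^2+][I^-]^2
Precipitation begins when Q = Ksp. With [I^-] = 0.093 M:
3.4 x 10^-9 = (0.093)^2 × [Pb^2+]
[Pb^2+] = (3.4 x 10^-9 / 8.65 × 10^-3) = 3.9 x 10^-7 M

3.9 × 10^-7 M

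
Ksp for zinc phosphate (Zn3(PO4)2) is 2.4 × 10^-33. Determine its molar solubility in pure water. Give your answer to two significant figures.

Zn3(PO4)2(s) <=> 3 Zn^2+(aq) + 2 PO4^3-(aq)
Ksp = [Zn^2+]^3[PO4^3-]^2
If s mol/L of Zn3(PO4)2 dissolves, [Zn^2+] = 3s and [PO4^3-] = 2s.
So Ksp = (3s)^3 × (2s)^2 = 108s^5
s^5 = 2.4 × 10^-33 / 108, so s = 1.2 × 10^-7 M

1.2e-7 M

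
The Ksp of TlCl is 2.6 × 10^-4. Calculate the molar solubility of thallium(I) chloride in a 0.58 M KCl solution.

s ≈ 4.5 x 10^-4 M

TlCl(s) ⇌ Tl^+(aq) + Cl^-(aq)
Ksp = [Tl^+][Cl^-]
Let s = moles of TlCl that dissolve per litre. [Tl^+] = s, [Cl^-] = 0.58 + s ≈ 0.58 (Ksp is small, so little additional dissolves).
Ksp ≈ s × 0.58
s = 4.5 × 10^-4 M
Check: s = 4.5 x 10^-4 ≪ 0.58, so the approximation is valid.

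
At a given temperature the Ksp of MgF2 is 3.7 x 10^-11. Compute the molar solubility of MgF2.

s ≈ 2.1 × 10^-4 M

MgF2(s) ⇌ Mg^2+(aq) + 2 F^-(aq)
Ksp = [Mg^2+][F^-]^2
With molar solubility s: [Mg^2+] = s, [F^-] = 2s.
Ksp = s(2s)^2 = 4s^3
s^3 = 3.7 x 10^-11 / 4, so s = 2.1 × 10^-4 M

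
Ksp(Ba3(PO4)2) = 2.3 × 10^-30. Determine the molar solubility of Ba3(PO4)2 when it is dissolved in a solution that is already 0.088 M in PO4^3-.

Ba3(PO4)2(s) <=> 3 Ba^2+ + 2 PO4^3-
Ksp = [Ba^2+]^3[PO4^3-]^2
Let s be the molar solubility in this solution. [Ba^2+] = 3s, [PO4^3-] = 0.088 + 2s ≈ 0.088 (common-ion effect: PO4^3- is already 0.088 M).
Ksp ≈ (3s)^3 × (0.088)^2
s = 2.2 x 10^-10 M
Check: 2s = 4.4 × 10^-10 ≪ 0.088, so the approximation is valid.

2.2 × 10^-10 M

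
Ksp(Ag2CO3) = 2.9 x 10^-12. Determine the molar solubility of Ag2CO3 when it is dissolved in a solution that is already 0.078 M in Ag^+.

Ag2CO3(s) <=> 2 Ag^+(aq) + CO3^2-(aq)
Ksp = [Ag^+]^2[CO3^2-]
Let s be the molar solubility in this solution. [Ag^+] = 0.078 + 2s ≈ 0.078, [CO3^2-] = s (since the Ag^+ already present dominates).
Ksp ≈ (0.078)^2 × s
s = 4.8 × 10^-10 M
Check: 2s = 9.5 × 10^-10 ≪ 0.078, so the approximation is valid.

s ≈ 4.8 × 10^-10 M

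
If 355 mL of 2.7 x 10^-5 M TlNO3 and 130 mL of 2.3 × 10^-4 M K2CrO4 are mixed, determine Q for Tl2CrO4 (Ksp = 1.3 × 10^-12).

Q ≈ 2.4 × 10^-14

Total volume = 355 + 130 = 485 mL.
[Tl^+] = 2.7 × 10^-5 × (355/485) = 1.98 x 10^-5 M
[CrO4^2-] = 2.3 × 10^-4 × (130/485) = 6.16 × 10^-5 M
Tl2CrO4(s) ⇌ 2 Tl^+ + CrO4^2-, so Q = [Tl^+]^2[CrO4^2-]
Q = (1.98 × 10^-5)^2(6.16 x 10^-5) = 2.4 × 10^-14
Q < Ksp, so no precipitate of Tl2CrO4 forms.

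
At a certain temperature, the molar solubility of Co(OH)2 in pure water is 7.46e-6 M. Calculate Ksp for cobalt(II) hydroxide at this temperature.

Ksp ≈ 1.66e-15

Co(OH)2(s) <=> Co^2+ + 2 OH^-
If s mol/L of Co(OH)2 dissolves, [Co^2+] = s and [OH^-] = 2s.
Ksp = [Co^2+][OH^-]^2
So Ksp = s × (2s)^2 = 4s^3
Ksp = 4 × (7.46 x 10^-6)^3 = 1.66 × 10^-15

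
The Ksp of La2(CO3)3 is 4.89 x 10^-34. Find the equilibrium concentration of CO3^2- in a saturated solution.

La2(CO3)3(s) ⇌ 2 La^3+ + 3 CO3^2-
Ksp = [La^3+]^2[CO3^2-]^3
For each mole of La2(CO3)3 that dissolves: [La^3+] = 2s, [CO3^2-] = 3s.
Substituting: Ksp = (2s)^2(3s)^3 = 108s^5
Solving, s = (4.89 x 10^-34/108)^(1/5) = 8.534 × 10^-8 M
[CO3^2-] = 3s = 2.56 x 10^-7 M

2.56 × 10^-7 M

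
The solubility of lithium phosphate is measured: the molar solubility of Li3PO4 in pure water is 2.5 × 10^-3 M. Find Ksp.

1.1 × 10^-9

Li3PO4(s) <=> 3 Li^+(aq) + PO4^3-(aq)
With molar solubility s: [Li^+] = 3s, [PO4^3-] = s.
Ksp = [Li^+]^3[PO4^3-]
So Ksp = (3s)^3 × s = 27s^4
Ksp = 27 × (2.5 x 10^-3)^4 = 1.1 x 10^-9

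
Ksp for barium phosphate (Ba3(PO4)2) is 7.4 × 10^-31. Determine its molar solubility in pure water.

Ba3(PO4)2(s) ⇌ 3 Ba^2+(aq) + 2 PO4^3-(aq)
Ksp = [Ba^2+]^3[PO4^3-]^2
With molar solubility s: [Ba^2+] = 3s, [PO4^3-] = 2s.
So Ksp = (3s)^3 × (2s)^2 = 108s^5
s^5 = 7.4 × 10^-31 / 108, so s = 3.7 × 10^-7 M

s = 3.7 × 10^-7 M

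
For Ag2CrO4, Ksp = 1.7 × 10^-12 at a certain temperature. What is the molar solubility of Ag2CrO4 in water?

7.5 × 10^-5 M

Ag2CrO4(s) ⇌ 2 Ag^+(aq) + CrO4^2-(aq)
Ksp = [Ag^+]^2[CrO4^2-]
If s mol/L of Ag2CrO4 dissolves, [Ag^+] = 2s and [CrO4^2-] = s.
Substituting: Ksp = (2s)^2s = 4s^3
s^3 = 1.7 × 10^-12 / 4, so s = 7.5 × 10^-5 M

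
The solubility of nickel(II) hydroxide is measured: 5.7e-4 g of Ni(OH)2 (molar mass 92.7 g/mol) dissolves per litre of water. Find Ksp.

Molar solubility s = (5.7 x 10^-4 g/L) / (92.7 g/mol) = 6.15 × 10^-6 M.
Ni(OH)2(s) ⇌ Ni^2+(aq) + 2 OH^-(aq)
If s mol/L of Ni(OH)2 dissolves, [Ni^2+] = s and [OH^-] = 2s.
Ksp = [Ni^2+][OH^-]^2
So Ksp = s × (2s)^2 = 4s^3
With s = 6.15 × 10^-6: Ksp = 9.3 × 10^-16

Ksp = 9.3 × 10^-16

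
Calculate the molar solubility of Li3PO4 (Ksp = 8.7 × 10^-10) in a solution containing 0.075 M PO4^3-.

Li3PO4(s) ⇌ 3 Li^+(aq) + PO4^3-(aq)
Ksp = [Li^+]^3[PO4^3-]
Let s be the molar solubility in this solution. [Li^+] = 3s, [PO4^3-] = 0.075 + s ≈ 0.075 (since the PO4^3- already present dominates).
Ksp ≈ (3s)^3 × 0.075
s = 7.5 × 10^-4 M
Check: s = 7.5 x 10^-4 ≪ 0.075, so the approximation is valid.

s = 7.5 × 10^-4 M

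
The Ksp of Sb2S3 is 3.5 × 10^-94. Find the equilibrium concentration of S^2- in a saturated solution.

Sb2S3(s) ⇌ 2 Sb^3+(aq) + 3 S^2-(aq)
Ksp = [Sb^3+]^2[S^2-]^3
If s mol/L of Sb2S3 dissolves, [Sb^3+] = 2s and [S^2-] = 3s.
Substituting: Ksp = (2s)^2(3s)^3 = 108s^5
s = (3.5 × 10^-94 / 108)^(1/5) = 7.98 x 10^-20 M
[S^2-] = 3s = 2.4 × 10^-19 M

[S^2-] = 2.4 × 10^-19 M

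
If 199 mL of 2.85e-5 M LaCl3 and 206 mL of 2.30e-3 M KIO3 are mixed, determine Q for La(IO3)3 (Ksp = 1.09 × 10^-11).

Total volume = 199 + 206 = 405 mL.
[La^3+] = 2.85 × 10^-5 × (199/405) = 1.400 × 10^-5 M
[IO3^-] = 2.30 × 10^-3 × (206/405) = 1.170 × 10^-3 M
La(IO3)3(s) ⇌ La^3+(aq) + 3 IO3^-(aq), so Q = [La^3+][IO3^-]^3
Q = (1.400 × 10^-5)(1.170 × 10^-3)^3 = 2.24 x 10^-14
Q < Ksp, so no precipitate of La(IO3)3 forms.

2.24 × 10^-14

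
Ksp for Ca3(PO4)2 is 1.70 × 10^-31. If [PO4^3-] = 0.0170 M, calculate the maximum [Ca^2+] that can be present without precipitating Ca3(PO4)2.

Ca3(PO4)2(s) ⇌ 3 Ca^2+(aq) + 2 PO4^3-(aq)
Ksp = [Ca^2+]^3[PO4^3-]^2
Precipitation begins when Q = Ksp. With [PO4^3-] = 0.0170 M:
1.70 × 10^-31 = (0.0170)^2 × [Ca^2+]^3
[Ca^2+] = (1.70 × 10^-31 / 2.890 × 10^-4)^(1/3) = 8.38 × 10^-10 M

[Ca^2+] ≈ 8.38 × 10^-10 M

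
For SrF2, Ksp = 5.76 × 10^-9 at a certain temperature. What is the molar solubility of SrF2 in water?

SrF2(s) ⇌ Sr^2+ + 2 F^-
Ksp = [Sr^2+][F^-]^2
For each mole of SrF2 that dissolves: [Sr^2+] = s, [F^-] = 2s.
Substituting: Ksp = s(2s)^2 = 4s^3
Solving, s = (5.76 × 10^-9/4)^(1/3) = 1.13 x 10^-3 M

1.13 × 10^-3 M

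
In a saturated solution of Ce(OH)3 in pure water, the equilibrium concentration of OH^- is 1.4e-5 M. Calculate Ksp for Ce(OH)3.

Ksp ≈ 1.3 × 10^-20

Ce(OH)3(s) <=> Ce^3+ + 3 OH^-
Stoichiometry gives [Ce^3+] = (1/3)[OH^-] = 4.67 x 10^-6 M.
Ksp = [Ce^3+][OH^-]^3
Ksp = 4.67 x 10^-6 × (1.4 × 10^-5)^3 = 1.3 × 10^-20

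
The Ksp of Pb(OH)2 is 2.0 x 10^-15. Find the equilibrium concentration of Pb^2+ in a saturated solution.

[Pb^2+] = 7.9 × 10^-6 M

Pb(OH)2(s) ⇌ Pb^2+ + 2 OH^-
Ksp = [Pb^2+][OH^-]^2
If s mol/L of Pb(OH)2 dissolves, [Pb^2+] = s and [OH^-] = 2s.
So Ksp = s × (2s)^2 = 4s^3
s = (2.0 x 10^-15 / 4)^(1/3) = 7.94 × 10^-6 M
[Pb^2+] = s = 7.9 × 10^-6 M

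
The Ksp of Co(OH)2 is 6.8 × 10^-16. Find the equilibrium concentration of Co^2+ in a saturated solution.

Co(OH)2(s) ⇌ Co^2+(aq) + 2 OH^-(aq)
Ksp = [Co^2+][OH^-]^2
For each mole of Co(OH)2 that dissolves: [Co^2+] = s, [OH^-] = 2s.
Ksp = s(2s)^2 = 4s^3
Solving, s = (6.8 × 10^-16/4)^(1/3) = 5.54 × 10^-6 M
[Co^2+] = s = 5.5 × 10^-6 M

[Co^2+] = 5.5 × 10^-6 M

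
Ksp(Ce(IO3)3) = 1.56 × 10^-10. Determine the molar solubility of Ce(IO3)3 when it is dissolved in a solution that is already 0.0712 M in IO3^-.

s = 4.32e-7 M

Ce(IO3)3(s) ⇌ Ce^3+(aq) + 3 IO3^-(aq)
Ksp = [Ce^3+][IO3^-]^3
Let s = moles of Ce(IO3)3 that dissolve per litre. [Ce^3+] = s, [IO3^-] = 0.0712 + 3s ≈ 0.0712 (common-ion effect: IO3^- is already 0.0712 M).
Ksp ≈ s × (0.0712)^3
s = 4.32 × 10^-7 M
Check: 3s = 1.3 × 10^-6 ≪ 0.0712, so the approximation is valid.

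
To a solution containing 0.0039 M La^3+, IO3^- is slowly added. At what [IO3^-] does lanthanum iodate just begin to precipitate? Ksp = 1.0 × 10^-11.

[IO3^-] = 1.4 x 10^-3 M

La(IO3)3(s) ⇌ La^3+(aq) + 3 IO3^-(aq)
Ksp = [La^3+][IO3^-]^3
Precipitation begins when Q = Ksp. With [La^3+] = 0.0039 M:
1.0 × 10^-11 = (0.0039) × [IO3^-]^3
[IO3^-] = (1.0 × 10^-11 / 3.9 × 10^-3)^(1/3) = 1.4 x 10^-3 M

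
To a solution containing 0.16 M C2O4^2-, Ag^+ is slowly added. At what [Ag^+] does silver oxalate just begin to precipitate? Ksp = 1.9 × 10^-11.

Ag2C2O4(s) <=> 2 Ag^+(aq) + C2O4^2-(aq)
Ksp = [Ag^+]^2[C2O4^2-]
Precipitation begins when Q = Ksp. With [C2O4^2-] = 0.16 M:
1.9 × 10^-11 = (0.16) × [Ag^+]^2
[Ag^+] = (1.9 × 10^-11 / 1.6 x 10^-1)^(1/2) = 1.1 × 10^-5 M

[Ag^+] ≈ 1.1 x 10^-5 M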